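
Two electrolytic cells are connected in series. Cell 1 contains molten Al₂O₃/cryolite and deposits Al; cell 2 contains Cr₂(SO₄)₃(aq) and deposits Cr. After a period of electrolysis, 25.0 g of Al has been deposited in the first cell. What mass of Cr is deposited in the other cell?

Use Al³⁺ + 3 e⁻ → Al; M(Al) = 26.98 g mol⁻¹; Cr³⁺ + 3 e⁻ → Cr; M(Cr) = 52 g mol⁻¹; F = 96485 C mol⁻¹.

n(Al) = 25.0 / 26.98 = 0.9266 mol.
Since Al³⁺ + 3 e⁻ → Al, n(e⁻) passed = 3 × 0.9266 = 2.780 mol.
Cells in series carry the same charge, so the same 2.780 mol of electrons passes through cell 2.
Cr³⁺ + 3 e⁻ → Cr, so n(Cr) = 2.780 / 3 = 0.9266 mol.
m(Cr) = 0.9266 × 52 = 48.2 g.

48.2 g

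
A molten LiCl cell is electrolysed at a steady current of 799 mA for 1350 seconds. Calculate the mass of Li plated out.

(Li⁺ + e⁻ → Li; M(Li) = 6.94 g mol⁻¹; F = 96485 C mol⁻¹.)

Q = I·t = 0.7990 A × 1350.0 s = 1079 C.
n(e⁻) = Q/F = 1079 / 96485 = 0.01118 mol.
Li⁺ + e⁻ → Li, so n(Li) = n(e⁻)/1 = 0.01118 mol.
m = n·M = 0.01118 × 6.94 = 0.0776 g.

0.0776 g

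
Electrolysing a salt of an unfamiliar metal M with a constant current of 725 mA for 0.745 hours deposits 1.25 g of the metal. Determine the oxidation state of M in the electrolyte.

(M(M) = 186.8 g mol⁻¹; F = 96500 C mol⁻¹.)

+3

Q = I·t = 0.7250 A × 2682.0 s = 1944 C, so n(e⁻) = 1944/96500 = 0.02015 mol.
n(M) deposited = 1.25 / 186.8 = 0.006692 mol.
Electrons per atom = n(e⁻)/n(M) = 0.02015 / 0.006692 = 3.01 ≈ 3, so the ion is M³⁺.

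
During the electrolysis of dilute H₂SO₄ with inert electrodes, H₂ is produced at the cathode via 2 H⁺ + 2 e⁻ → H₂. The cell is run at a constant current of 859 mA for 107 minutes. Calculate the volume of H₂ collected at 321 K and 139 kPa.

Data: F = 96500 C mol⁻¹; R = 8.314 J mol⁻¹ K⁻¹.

Q = I·t = 0.8590 A × 6420.0 s = 5515 C.
n(e⁻) = Q/F = 5515 / 96500 = 0.05715 mol.
2 electrons are transferred per H₂ molecule, so n(H₂) = 0.05715 / 2 = 0.02857 mol.
V = nRT/P = (0.02857 × 8.314 × 321) / (139 × 10³ Pa) = 5.49 × 10⁻⁴ m³ = 0.549 L.

0.549 L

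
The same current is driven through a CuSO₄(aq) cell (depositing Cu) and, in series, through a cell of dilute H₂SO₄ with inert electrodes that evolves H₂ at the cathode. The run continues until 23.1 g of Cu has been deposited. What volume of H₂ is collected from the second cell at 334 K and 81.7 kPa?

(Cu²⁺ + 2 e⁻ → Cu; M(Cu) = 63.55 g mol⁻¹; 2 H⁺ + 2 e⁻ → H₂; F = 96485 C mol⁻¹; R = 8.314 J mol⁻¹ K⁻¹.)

n(Cu) = 23.1 / 63.55 = 0.3635 mol, so n(e⁻) = 2 × 0.3635 = 0.7270 mol.
The cells are in series, so the same 0.7270 mol of electrons passes through the second cell.
2 H⁺ + 2 e⁻ → H₂ — 2 mol e⁻ per mol H₂, so n(H₂) = 0.7270/2 = 0.3635 mol.
V = nRT/P = (0.3635 × 8.314 × 334) / (81.7 × 10³) = 0.0124 m³ = 12.4 L.

12.4 L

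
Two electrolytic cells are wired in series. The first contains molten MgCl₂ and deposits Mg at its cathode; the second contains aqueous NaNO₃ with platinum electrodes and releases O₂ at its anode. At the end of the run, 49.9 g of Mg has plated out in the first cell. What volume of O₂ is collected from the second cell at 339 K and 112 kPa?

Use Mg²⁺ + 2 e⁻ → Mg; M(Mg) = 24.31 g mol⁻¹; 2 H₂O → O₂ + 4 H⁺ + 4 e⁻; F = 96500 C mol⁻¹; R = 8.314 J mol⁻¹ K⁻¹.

n(Mg) = 49.9 / 24.31 = 2.053 mol, so n(e⁻) = 2 × 2.053 = 4.105 mol.
The cells are in series, so the same 4.105 mol of electrons passes through the second cell.
2 H₂O → O₂ + 4 H⁺ + 4 e⁻ — 4 mol e⁻ per mol O₂, so n(O₂) = 4.105/4 = 1.026 mol.
V = nRT/P = (1.026 × 8.314 × 339) / (112 × 10³) = 0.0258 m³ = 25.8 L.

25.8 L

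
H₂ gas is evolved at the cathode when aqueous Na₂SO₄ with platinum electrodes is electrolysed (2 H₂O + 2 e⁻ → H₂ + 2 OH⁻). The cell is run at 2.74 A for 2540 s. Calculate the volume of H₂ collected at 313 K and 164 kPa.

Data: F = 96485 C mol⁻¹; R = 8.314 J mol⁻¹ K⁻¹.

Q = I·t = 2.740 A × 2540.0 s = 6960 C.
n(e⁻) = Q/F = 6960 / 96485 = 0.07213 mol.
2 electrons are transferred per H₂ molecule, so n(H₂) = 0.07213 / 2 = 0.03607 mol.
V = nRT/P = (0.03607 × 8.314 × 313) / (164 × 10³ Pa) = 5.72 × 10⁻⁴ m³ = 0.572 L.

0.572 L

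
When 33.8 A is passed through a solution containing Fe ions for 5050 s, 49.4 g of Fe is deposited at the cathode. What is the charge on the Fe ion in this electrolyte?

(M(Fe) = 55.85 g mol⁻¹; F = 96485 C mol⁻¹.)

+2

Q = I·t = 33.80 A × 5050.0 s = 170700 C, so n(e⁻) = 170700/96485 = 1.769 mol.
n(Fe) deposited = 49.4 / 55.85 = 0.8845 mol.
Electrons per atom = n(e⁻)/n(Fe) = 1.769 / 0.8845 = 2.00 ≈ 2, so the ion is Fe²⁺.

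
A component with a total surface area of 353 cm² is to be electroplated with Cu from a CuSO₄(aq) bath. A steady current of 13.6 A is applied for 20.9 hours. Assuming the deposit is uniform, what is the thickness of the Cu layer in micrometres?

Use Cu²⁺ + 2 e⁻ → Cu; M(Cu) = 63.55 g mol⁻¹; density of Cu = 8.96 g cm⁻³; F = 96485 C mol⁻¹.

1070 μm

Q = I·t = 13.60 × 75240 = 1023000 C; n(e⁻) = 10.61 mol.
n(Cu) = n(e⁻)/2 = 5.303 mol, so m = 5.303 × 63.55 = 337.0 g.
Volume = m/ρ = 337.0 / 8.96 = 37.61 cm³.
Thickness = V/A = 37.61 / 353 = 0.107 cm = 1070 μm.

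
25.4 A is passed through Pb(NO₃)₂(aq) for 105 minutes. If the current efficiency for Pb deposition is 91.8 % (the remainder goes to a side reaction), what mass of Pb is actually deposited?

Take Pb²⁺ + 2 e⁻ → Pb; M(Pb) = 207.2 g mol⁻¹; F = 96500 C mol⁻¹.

Q = I·t = 25.40 × 6300.0 = 160000 C.
n(e⁻) = 160000/96500 = 1.658 mol; theoretically n(Pb) = 1.658/2 = 0.8291 mol, m_theo = 171.8 g.
At 91.8 % efficiency, m_actual = 0.918 × 171.8 = 158 g.

158 g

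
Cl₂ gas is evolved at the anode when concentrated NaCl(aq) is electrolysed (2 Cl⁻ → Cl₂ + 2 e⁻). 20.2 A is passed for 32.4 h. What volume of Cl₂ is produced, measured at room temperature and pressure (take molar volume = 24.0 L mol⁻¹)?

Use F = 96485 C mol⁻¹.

Q = I·t = 20.20 A × 116640 s = 2356000 C.
n(e⁻) = Q/F = 2356000 / 96485 = 24.42 mol.
2 electrons are transferred per Cl₂ molecule, so n(Cl₂) = 24.42 / 2 = 12.21 mol.
V = n × V_m = 12.21 × 24.0 = 293 L.

293 L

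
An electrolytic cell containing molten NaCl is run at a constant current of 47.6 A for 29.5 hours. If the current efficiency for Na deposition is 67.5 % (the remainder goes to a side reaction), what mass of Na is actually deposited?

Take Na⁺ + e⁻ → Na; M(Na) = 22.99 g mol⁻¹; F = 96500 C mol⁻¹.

Q = I·t = 47.60 × 106200 = 5055000 C.
n(e⁻) = 5055000/96500 = 52.38 mol; theoretically n(Na) = 52.38/1 = 52.38 mol, m_theo = 1204 g.
At 67.5 % efficiency, m_actual = 0.675 × 1204 = 813 g.

813 g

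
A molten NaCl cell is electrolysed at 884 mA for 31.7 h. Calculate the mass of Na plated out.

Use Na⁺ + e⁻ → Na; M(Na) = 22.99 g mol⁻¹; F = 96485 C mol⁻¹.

24.0 g

Q = I·t = 0.8840 A × 114120 s = 100900 C.
n(e⁻) = Q/F = 100900 / 96485 = 1.046 mol.
Na⁺ + e⁻ → Na, so n(Na) = n(e⁻)/1 = 1.046 mol.
m = n·M = 1.046 × 22.99 = 24.0 g.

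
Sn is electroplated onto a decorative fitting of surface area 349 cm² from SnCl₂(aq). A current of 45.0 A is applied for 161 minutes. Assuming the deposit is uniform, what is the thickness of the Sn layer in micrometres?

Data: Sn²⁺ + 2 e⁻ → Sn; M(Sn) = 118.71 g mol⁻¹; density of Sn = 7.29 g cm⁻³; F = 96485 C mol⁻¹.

Q = I·t = 45.00 × 9660.0 = 434700 C; n(e⁻) = 4.505 mol.
n(Sn) = n(e⁻)/2 = 2.253 mol, so m = 2.253 × 118.71 = 267.4 g.
Volume = m/ρ = 267.4 / 7.29 = 36.68 cm³.
Thickness = V/A = 36.68 / 349 = 0.105 cm = 1050 μm.

1050 μm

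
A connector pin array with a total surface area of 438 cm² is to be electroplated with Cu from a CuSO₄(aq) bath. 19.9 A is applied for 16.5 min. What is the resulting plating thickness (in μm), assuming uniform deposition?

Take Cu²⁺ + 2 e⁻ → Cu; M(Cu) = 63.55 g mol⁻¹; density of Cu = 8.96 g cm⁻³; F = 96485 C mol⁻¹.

Q = I·t = 19.90 × 990.00 = 19700 C; n(e⁻) = 0.2042 mol.
n(Cu) = n(e⁻)/2 = 0.1021 mol, so m = 0.1021 × 63.55 = 6.488 g.
Volume = m/ρ = 6.488 / 8.96 = 0.7241 cm³.
Thickness = V/A = 0.7241 / 438 = 0.00165 cm = 16.5 μm.

16.5 μm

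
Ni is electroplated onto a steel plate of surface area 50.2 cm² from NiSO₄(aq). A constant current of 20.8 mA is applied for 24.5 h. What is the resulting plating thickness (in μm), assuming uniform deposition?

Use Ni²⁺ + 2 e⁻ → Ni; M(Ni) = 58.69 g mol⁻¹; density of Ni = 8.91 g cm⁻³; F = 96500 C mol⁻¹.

Q = I·t = 0.02080 × 88200 = 1835 C; n(e⁻) = 0.01901 mol.
n(Ni) = n(e⁻)/2 = 0.009505 mol, so m = 0.009505 × 58.69 = 0.5579 g.
Volume = m/ρ = 0.5579 / 8.91 = 0.06261 cm³.
Thickness = V/A = 0.06261 / 50.2 = 0.00125 cm = 12.5 μm.

12.5 μm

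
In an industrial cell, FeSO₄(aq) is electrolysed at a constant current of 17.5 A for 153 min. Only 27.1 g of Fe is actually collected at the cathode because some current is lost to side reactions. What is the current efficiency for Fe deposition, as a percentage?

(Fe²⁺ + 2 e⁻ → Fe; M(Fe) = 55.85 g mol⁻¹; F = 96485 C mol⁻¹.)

58.3 %

Q = I·t = 17.50 × 9180.0 = 160600 C; n(e⁻) = 160600/96485 = 1.665 mol.
Theoretical n(Fe) = n(e⁻)/2 = 0.8325 mol, i.e. m_theo = 0.8325 × 55.85 = 46.50 g.
Efficiency = m_actual / m_theo = 27.1 / 46.50 = 58.3 %.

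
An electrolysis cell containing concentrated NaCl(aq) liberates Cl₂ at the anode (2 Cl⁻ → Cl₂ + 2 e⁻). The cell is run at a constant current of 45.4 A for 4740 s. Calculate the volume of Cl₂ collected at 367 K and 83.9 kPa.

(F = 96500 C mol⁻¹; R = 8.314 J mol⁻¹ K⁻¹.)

Q = I·t = 45.40 A × 4740.0 s = 215200 C.
n(e⁻) = Q/F = 215200 / 96500 = 2.230 mol.
2 electrons are transferred per Cl₂ molecule, so n(Cl₂) = 2.230 / 2 = 1.115 mol.
V = nRT/P = (1.115 × 8.314 × 367) / (83.9 × 10³ Pa) = 0.0406 m³ = 40.6 L.

40.6 L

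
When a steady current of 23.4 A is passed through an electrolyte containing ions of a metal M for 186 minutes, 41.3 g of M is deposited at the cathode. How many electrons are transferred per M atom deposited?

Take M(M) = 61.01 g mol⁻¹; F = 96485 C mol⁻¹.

Q = I·t = 23.40 A × 11160 s = 261100 C, so n(e⁻) = 261100/96485 = 2.707 mol.
n(M) deposited = 41.3 / 61.01 = 0.6769 mol.
Electrons per atom = n(e⁻)/n(M) = 2.707 / 0.6769 = 4.00 ≈ 4, so the ion is M⁴⁺.

4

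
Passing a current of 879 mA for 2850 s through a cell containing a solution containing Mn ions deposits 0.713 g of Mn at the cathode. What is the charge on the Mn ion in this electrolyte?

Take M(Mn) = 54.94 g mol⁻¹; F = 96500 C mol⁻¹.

Q = I·t = 0.8790 A × 2850.0 s = 2505 C, so n(e⁻) = 2505/96500 = 0.02596 mol.
n(Mn) deposited = 0.713 / 54.94 = 0.01298 mol.
Electrons per atom = n(e⁻)/n(Mn) = 0.02596 / 0.01298 = 2.00 ≈ 2, so the ion is Mn²⁺.

+2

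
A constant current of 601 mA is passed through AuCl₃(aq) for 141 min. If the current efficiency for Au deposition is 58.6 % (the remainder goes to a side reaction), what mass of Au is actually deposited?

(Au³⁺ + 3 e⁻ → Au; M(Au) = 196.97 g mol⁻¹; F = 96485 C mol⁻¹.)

2.03 g

Q = I·t = 0.6010 × 8460.0 = 5084 C.
n(e⁻) = 5084/96485 = 0.05270 mol; theoretically n(Au) = 0.05270/3 = 0.01757 mol, m_theo = 3.460 g.
At 58.6 % efficiency, m_actual = 0.586 × 3.460 = 2.03 g.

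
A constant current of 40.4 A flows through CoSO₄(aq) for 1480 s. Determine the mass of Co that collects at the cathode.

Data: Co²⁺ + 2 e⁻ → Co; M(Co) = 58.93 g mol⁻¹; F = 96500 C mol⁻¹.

18.3 g

Q = I·t = 40.40 A × 1480.0 s = 59790 C.
n(e⁻) = Q/F = 59790 / 96500 = 0.6196 mol.
Co²⁺ + 2 e⁻ → Co, so n(Co) = n(e⁻)/2 = 0.3098 mol.
m = n·M = 0.3098 × 58.93 = 18.3 g.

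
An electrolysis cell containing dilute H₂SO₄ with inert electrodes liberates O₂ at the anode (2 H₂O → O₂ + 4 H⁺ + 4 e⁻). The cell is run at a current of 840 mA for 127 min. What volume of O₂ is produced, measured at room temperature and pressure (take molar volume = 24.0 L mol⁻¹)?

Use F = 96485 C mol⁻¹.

0.398 L

Q = I·t = 0.8400 A × 7620.0 s = 6401 C.
n(e⁻) = Q/F = 6401 / 96485 = 0.06634 mol.
4 electrons are transferred per O₂ molecule, so n(O₂) = 0.06634 / 4 = 0.01658 mol.
V = n × V_m = 0.01658 × 24.0 = 0.398 L.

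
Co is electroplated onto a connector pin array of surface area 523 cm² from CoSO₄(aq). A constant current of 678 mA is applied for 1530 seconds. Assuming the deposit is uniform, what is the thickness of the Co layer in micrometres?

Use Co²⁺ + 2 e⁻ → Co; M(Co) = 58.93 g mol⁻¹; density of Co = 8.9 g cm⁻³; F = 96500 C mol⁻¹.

0.680 μm

Q = I·t = 0.6780 × 1530.0 = 1037 C; n(e⁻) = 0.01075 mol.
n(Co) = n(e⁻)/2 = 0.005375 mol, so m = 0.005375 × 58.93 = 0.3167 g.
Volume = m/ρ = 0.3167 / 8.9 = 0.03559 cm³.
Thickness = V/A = 0.03559 / 523 = 6.80 × 10⁻⁵ cm = 0.680 μm.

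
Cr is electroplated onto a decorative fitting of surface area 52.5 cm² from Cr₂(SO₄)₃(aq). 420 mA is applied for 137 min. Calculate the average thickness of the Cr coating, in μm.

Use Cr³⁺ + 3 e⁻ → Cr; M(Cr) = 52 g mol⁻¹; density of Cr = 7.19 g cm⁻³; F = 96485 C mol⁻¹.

Q = I·t = 0.4200 × 8220.0 = 3452 C; n(e⁻) = 0.03578 mol.
n(Cr) = n(e⁻)/3 = 0.01193 mol, so m = 0.01193 × 52 = 0.6202 g.
Volume = m/ρ = 0.6202 / 7.19 = 0.08626 cm³.
Thickness = V/A = 0.08626 / 52.5 = 0.00164 cm = 16.4 μm.

16.4 μm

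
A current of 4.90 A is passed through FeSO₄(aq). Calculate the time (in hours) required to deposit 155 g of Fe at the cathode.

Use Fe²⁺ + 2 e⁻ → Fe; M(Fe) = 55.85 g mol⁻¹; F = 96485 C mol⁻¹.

n(Fe) = m/M = 155 / 55.85 = 2.775 mol.
Each Fe atom requires 2 electrons, so n(e⁻) = 2 × 2.775 = 5.551 mol.
Q = n(e⁻)·F = 5.551 × 96485 = 535500 C.
t = Q/I = 535500 / 4.900 A = 109300 s = 30.4 h.

30.4 h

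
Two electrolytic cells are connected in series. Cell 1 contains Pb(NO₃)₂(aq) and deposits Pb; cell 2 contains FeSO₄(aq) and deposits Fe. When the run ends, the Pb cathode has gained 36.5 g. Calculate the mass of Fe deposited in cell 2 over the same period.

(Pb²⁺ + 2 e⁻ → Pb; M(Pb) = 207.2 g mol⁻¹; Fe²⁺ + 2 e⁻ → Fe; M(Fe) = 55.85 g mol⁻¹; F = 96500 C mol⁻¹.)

9.84 g

n(Pb) = 36.5 / 207.2 = 0.1762 mol.
Since Pb²⁺ + 2 e⁻ → Pb, n(e⁻) passed = 2 × 0.1762 = 0.3523 mol.
Cells in series carry the same charge, so the same 0.3523 mol of electrons passes through cell 2.
Fe²⁺ + 2 e⁻ → Fe, so n(Fe) = 0.3523 / 2 = 0.1762 mol.
m(Fe) = 0.1762 × 55.85 = 9.84 g.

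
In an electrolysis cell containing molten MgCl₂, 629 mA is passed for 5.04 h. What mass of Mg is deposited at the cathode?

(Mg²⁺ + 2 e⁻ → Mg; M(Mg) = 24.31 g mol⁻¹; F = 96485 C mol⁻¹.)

1.44 g

Q = I·t = 0.6290 A × 18144 s = 11410 C.
n(e⁻) = Q/F = 11410 / 96485 = 0.1183 mol.
Mg²⁺ + 2 e⁻ → Mg, so n(Mg) = n(e⁻)/2 = 0.05914 mol.
m = n·M = 0.05914 × 24.31 = 1.44 g.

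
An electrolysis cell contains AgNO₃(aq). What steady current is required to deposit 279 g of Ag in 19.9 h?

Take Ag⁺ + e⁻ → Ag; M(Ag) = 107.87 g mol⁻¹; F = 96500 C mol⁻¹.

3.48 A

n(Ag) = 279 / 107.87 = 2.586 mol.
n(e⁻) = 1 × 2.586 = 2.586 mol.
Q = n(e⁻)·F = 2.586 × 96500 = 249600 C.
I = Q/t = 249600 / 71640 s = 3.48 A.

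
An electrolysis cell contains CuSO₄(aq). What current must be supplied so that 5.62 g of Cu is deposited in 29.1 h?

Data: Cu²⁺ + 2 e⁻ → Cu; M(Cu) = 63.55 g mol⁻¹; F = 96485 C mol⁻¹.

0.163 A

n(Cu) = 5.62 / 63.55 = 0.08843 mol.
n(e⁻) = 2 × 0.08843 = 0.1769 mol.
Q = n(e⁻)·F = 0.1769 × 96485 = 17070 C.
I = Q/t = 17070 / 104760 s = 0.163 A.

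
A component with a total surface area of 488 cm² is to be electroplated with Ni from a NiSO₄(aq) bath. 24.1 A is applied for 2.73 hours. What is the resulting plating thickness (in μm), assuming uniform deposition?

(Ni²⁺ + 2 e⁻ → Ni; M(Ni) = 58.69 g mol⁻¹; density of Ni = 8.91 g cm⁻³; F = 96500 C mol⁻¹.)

Q = I·t = 24.10 × 9828.0 = 236900 C; n(e⁻) = 2.454 mol.
n(Ni) = n(e⁻)/2 = 1.227 mol, so m = 1.227 × 58.69 = 72.03 g.
Volume = m/ρ = 72.03 / 8.91 = 8.084 cm³.
Thickness = V/A = 8.084 / 488 = 0.0166 cm = 166 μm.

166 μm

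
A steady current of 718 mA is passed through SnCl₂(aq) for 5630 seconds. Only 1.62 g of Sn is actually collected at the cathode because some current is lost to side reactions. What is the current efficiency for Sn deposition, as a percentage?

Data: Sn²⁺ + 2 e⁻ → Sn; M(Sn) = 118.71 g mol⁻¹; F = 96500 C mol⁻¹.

Q = I·t = 0.7180 × 5630.0 = 4042 C; n(e⁻) = 4042/96500 = 0.04189 mol.
Theoretical n(Sn) = n(e⁻)/2 = 0.02094 mol, i.e. m_theo = 0.02094 × 118.71 = 2.486 g.
Efficiency = m_actual / m_theo = 1.62 / 2.486 = 65.2 %.

65.2 %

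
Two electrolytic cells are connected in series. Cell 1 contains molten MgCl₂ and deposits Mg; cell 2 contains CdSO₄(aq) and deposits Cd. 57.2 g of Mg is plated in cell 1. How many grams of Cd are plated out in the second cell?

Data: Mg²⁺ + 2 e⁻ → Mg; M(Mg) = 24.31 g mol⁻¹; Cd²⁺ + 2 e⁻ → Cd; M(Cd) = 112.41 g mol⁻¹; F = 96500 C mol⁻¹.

264 g

n(Mg) = 57.2 / 24.31 = 2.353 mol.
Since Mg²⁺ + 2 e⁻ → Mg, n(e⁻) passed = 2 × 2.353 = 4.706 mol.
Cells in series carry the same charge, so the same 4.706 mol of electrons passes through cell 2.
Cd²⁺ + 2 e⁻ → Cd, so n(Cd) = 4.706 / 2 = 2.353 mol.
m(Cd) = 2.353 × 112.41 = 264 g.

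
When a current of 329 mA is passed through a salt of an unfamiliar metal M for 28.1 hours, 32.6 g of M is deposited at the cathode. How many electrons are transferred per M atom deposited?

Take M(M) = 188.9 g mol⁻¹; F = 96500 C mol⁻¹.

Q = I·t = 0.3290 A × 101160 s = 33280 C, so n(e⁻) = 33280/96500 = 0.3449 mol.
n(M) deposited = 32.6 / 188.9 = 0.1726 mol.
Electrons per atom = n(e⁻)/n(M) = 0.3449 / 0.1726 = 2.00 ≈ 2, so the ion is M²⁺.

2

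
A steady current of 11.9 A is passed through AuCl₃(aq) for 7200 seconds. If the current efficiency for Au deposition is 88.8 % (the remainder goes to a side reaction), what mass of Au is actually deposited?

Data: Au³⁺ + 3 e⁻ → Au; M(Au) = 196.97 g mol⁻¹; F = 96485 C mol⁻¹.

51.8 g

Q = I·t = 11.90 × 7200.0 = 85680 C.
n(e⁻) = 85680/96485 = 0.8880 mol; theoretically n(Au) = 0.8880/3 = 0.2960 mol, m_theo = 58.30 g.
At 88.8 % efficiency, m_actual = 0.888 × 58.30 = 51.8 g.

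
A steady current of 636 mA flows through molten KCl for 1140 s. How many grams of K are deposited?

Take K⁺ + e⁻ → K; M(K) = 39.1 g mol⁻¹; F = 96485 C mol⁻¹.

Q = I·t = 0.6360 A × 1140.0 s = 725.0 C.
n(e⁻) = Q/F = 725.0 / 96485 = 0.007515 mol.
K⁺ + e⁻ → K, so n(K) = n(e⁻)/1 = 0.007515 mol.
m = n·M = 0.007515 × 39.1 = 0.294 g.

0.294 g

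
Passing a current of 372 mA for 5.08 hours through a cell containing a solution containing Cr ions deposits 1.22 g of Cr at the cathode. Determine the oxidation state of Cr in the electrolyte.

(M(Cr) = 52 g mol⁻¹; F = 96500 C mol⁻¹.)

+3

Q = I·t = 0.3720 A × 18288 s = 6803 C, so n(e⁻) = 6803/96500 = 0.07050 mol.
n(Cr) deposited = 1.22 / 52 = 0.02346 mol.
Electrons per atom = n(e⁻)/n(Cr) = 0.07050 / 0.02346 = 3.00 ≈ 3, so the ion is Cr³⁺.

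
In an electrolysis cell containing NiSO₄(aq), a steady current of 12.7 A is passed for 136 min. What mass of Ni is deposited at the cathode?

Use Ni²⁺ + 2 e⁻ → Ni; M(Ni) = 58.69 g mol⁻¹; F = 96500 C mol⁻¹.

Q = I·t = 12.70 A × 8160.0 s = 103600 C.
n(e⁻) = Q/F = 103600 / 96500 = 1.074 mol.
Ni²⁺ + 2 e⁻ → Ni, so n(Ni) = n(e⁻)/2 = 0.5370 mol.
m = n·M = 0.5370 × 58.69 = 31.5 g.

31.5 g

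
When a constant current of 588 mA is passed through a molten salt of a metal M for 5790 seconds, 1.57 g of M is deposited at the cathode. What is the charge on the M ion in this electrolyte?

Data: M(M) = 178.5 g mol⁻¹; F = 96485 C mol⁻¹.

+4

Q = I·t = 0.5880 A × 5790.0 s = 3405 C, so n(e⁻) = 3405/96485 = 0.03529 mol.
n(M) deposited = 1.57 / 178.5 = 0.008796 mol.
Electrons per atom = n(e⁻)/n(M) = 0.03529 / 0.008796 = 4.01 ≈ 4, so the ion is M⁴⁺.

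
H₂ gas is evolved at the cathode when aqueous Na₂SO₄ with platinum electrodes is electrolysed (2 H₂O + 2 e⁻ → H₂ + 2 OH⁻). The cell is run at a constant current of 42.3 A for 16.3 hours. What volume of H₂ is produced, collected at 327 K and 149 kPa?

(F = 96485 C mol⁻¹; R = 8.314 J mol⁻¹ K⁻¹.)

Q = I·t = 42.30 A × 58680 s = 2482000 C.
n(e⁻) = Q/F = 2482000 / 96485 = 25.73 mol.
2 electrons are transferred per H₂ molecule, so n(H₂) = 25.73 / 2 = 12.86 mol.
V = nRT/P = (12.86 × 8.314 × 327) / (149 × 10³ Pa) = 0.235 m³ = 235 L.

235 L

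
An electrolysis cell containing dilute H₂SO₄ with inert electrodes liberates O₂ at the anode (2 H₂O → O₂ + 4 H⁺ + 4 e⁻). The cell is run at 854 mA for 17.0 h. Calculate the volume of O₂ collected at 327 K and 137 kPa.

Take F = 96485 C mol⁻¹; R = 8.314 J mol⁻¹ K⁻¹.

2.69 L

Q = I·t = 0.8540 A × 61200 s = 52260 C.
n(e⁻) = Q/F = 52260 / 96485 = 0.5417 mol.
4 electrons are transferred per O₂ molecule, so n(O₂) = 0.5417 / 4 = 0.1354 mol.
V = nRT/P = (0.1354 × 8.314 × 327) / (137 × 10³ Pa) = 0.00269 m³ = 2.69 L.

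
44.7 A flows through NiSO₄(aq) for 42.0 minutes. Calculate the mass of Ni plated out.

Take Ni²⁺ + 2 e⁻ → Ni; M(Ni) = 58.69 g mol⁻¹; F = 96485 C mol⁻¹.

Q = I·t = 44.70 A × 2520.0 s = 112600 C.
n(e⁻) = Q/F = 112600 / 96485 = 1.167 mol.
Ni²⁺ + 2 e⁻ → Ni, so n(Ni) = n(e⁻)/2 = 0.5837 mol.
m = n·M = 0.5837 × 58.69 = 34.3 g.

34.3 g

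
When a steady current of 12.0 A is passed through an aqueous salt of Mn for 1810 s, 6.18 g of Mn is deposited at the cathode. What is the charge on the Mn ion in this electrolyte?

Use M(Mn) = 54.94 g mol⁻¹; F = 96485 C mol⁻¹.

Q = I·t = 12.00 A × 1810.0 s = 21720 C, so n(e⁻) = 21720/96485 = 0.2251 mol.
n(Mn) deposited = 6.18 / 54.94 = 0.1125 mol.
Electrons per atom = n(e⁻)/n(Mn) = 0.2251 / 0.1125 = 2.00 ≈ 2, so the ion is Mn²⁺.

+2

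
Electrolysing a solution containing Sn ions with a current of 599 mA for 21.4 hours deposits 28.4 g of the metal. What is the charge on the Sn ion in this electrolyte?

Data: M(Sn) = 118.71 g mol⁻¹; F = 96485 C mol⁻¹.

+2

Q = I·t = 0.5990 A × 77040 s = 46150 C, so n(e⁻) = 46150/96485 = 0.4783 mol.
n(Sn) deposited = 28.4 / 118.71 = 0.2392 mol.
Electrons per atom = n(e⁻)/n(Sn) = 0.4783 / 0.2392 = 2.00 ≈ 2, so the ion is Sn²⁺.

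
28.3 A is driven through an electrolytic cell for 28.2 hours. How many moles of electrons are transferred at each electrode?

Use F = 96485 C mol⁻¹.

Q = I·t = 28.30 A × 101520 s = 2873000 C.
n(e⁻) = Q/F = 2873000 / 96485 = 29.8 mol.

29.8 mol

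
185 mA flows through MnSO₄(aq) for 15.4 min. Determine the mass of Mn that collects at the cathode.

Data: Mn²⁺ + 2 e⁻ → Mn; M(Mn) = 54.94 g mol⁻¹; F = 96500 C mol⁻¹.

Q = I·t = 0.1850 A × 924.00 s = 170.9 C.
n(e⁻) = Q/F = 170.9 / 96500 = 0.001771 mol.
Mn²⁺ + 2 e⁻ → Mn, so n(Mn) = n(e⁻)/2 = 0.0008857 mol.
m = n·M = 0.0008857 × 54.94 = 0.0487 g.

0.0487 g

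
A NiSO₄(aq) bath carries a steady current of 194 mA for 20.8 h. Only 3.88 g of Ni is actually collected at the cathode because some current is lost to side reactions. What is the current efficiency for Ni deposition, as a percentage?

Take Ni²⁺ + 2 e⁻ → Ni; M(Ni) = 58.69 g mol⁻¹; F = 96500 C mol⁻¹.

Q = I·t = 0.1940 × 74880 = 14530 C; n(e⁻) = 14530/96500 = 0.1505 mol.
Theoretical n(Ni) = n(e⁻)/2 = 0.07527 mol, i.e. m_theo = 0.07527 × 58.69 = 4.417 g.
Efficiency = m_actual / m_theo = 3.88 / 4.417 = 87.8 %.

87.8 %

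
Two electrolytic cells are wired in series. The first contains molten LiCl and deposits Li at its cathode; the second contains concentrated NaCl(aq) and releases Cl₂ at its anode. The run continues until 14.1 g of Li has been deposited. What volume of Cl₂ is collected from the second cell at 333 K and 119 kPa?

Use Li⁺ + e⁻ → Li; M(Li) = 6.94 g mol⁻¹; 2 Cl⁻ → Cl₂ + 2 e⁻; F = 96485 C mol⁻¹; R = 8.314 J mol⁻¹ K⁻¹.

23.6 L

n(Li) = 14.1 / 6.94 = 2.032 mol, so n(e⁻) = 1 × 2.032 = 2.032 mol.
The cells are in series, so the same 2.032 mol of electrons passes through the second cell.
2 Cl⁻ → Cl₂ + 2 e⁻ — 2 mol e⁻ per mol Cl₂, so n(Cl₂) = 2.032/2 = 1.016 mol.
V = nRT/P = (1.016 × 8.314 × 333) / (119 × 10³) = 0.0236 m³ = 23.6 L.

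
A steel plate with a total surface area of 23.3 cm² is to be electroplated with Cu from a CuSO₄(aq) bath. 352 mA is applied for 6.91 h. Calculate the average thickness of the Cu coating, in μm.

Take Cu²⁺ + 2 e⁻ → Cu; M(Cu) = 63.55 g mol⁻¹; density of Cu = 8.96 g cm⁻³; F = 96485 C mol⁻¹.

138 μm

Q = I·t = 0.3520 × 24876 = 8756 C; n(e⁻) = 0.09075 mol.
n(Cu) = n(e⁻)/2 = 0.04538 mol, so m = 0.04538 × 63.55 = 2.884 g.
Volume = m/ρ = 2.884 / 8.96 = 0.3218 cm³.
Thickness = V/A = 0.3218 / 23.3 = 0.0138 cm = 138 μm.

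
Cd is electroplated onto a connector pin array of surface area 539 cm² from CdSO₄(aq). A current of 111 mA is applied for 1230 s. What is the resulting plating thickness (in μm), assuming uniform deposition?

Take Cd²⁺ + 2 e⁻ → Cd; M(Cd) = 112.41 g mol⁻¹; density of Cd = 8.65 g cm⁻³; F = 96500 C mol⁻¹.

0.171 μm

Q = I·t = 0.1110 × 1230.0 = 136.5 C; n(e⁻) = 0.001415 mol.
n(Cd) = n(e⁻)/2 = 0.0007074 mol, so m = 0.0007074 × 112.41 = 0.07952 g.
Volume = m/ρ = 0.07952 / 8.65 = 0.009193 cm³.
Thickness = V/A = 0.009193 / 539 = 1.71 × 10⁻⁵ cm = 0.171 μm.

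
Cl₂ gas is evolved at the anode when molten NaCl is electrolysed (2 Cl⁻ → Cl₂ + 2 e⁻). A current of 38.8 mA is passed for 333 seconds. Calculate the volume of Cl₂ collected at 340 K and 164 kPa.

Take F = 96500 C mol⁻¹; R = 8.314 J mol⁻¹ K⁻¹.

Q = I·t = 0.03880 A × 333.00 s = 12.92 C.
n(e⁻) = Q/F = 12.92 / 96500 = 0.0001339 mol.
2 electrons are transferred per Cl₂ molecule, so n(Cl₂) = 0.0001339 / 2 = 0.00006695 mol.
V = nRT/P = (0.00006695 × 8.314 × 340) / (164 × 10³ Pa) = 1.15 × 10⁻⁶ m³ = 0.00115 L.

0.00115 L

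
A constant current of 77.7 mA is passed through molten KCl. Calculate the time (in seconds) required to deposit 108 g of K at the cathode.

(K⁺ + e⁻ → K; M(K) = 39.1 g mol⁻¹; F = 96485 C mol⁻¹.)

n(K) = m/M = 108 / 39.1 = 2.762 mol.
Each K atom requires 1 electron, so n(e⁻) = 1 × 2.762 = 2.762 mol.
Q = n(e⁻)·F = 2.762 × 96485 = 266500 C.
t = Q/I = 266500 / 0.07770 A = 3430000 s.

3.43 × 10⁶ s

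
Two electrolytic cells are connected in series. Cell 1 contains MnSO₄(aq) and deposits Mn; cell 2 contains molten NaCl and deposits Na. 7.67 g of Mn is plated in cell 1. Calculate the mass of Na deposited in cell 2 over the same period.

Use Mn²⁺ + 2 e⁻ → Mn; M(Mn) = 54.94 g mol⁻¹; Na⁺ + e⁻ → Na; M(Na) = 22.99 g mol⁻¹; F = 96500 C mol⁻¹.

n(Mn) = 7.67 / 54.94 = 0.1396 mol.
Since Mn²⁺ + 2 e⁻ → Mn, n(e⁻) passed = 2 × 0.1396 = 0.2792 mol.
Cells in series carry the same charge, so the same 0.2792 mol of electrons passes through cell 2.
Na⁺ + e⁻ → Na, so n(Na) = 0.2792 / 1 = 0.2792 mol.
m(Na) = 0.2792 × 22.99 = 6.42 g.

6.42 g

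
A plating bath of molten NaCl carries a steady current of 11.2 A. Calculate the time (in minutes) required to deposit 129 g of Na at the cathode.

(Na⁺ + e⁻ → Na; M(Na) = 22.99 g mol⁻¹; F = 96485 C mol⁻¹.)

n(Na) = m/M = 129 / 22.99 = 5.611 mol.
Each Na atom requires 1 electron, so n(e⁻) = 1 × 5.611 = 5.611 mol.
Q = n(e⁻)·F = 5.611 × 96485 = 541400 C.
t = Q/I = 541400 / 11.20 A = 48340 s = 806 min.

806 min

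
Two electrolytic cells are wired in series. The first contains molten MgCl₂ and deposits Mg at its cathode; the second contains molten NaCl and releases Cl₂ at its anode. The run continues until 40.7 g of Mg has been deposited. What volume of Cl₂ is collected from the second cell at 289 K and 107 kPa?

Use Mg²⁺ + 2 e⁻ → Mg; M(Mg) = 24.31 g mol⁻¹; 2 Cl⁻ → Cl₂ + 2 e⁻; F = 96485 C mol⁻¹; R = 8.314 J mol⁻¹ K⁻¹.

37.6 L

n(Mg) = 40.7 / 24.31 = 1.674 mol, so n(e⁻) = 2 × 1.674 = 3.348 mol.
The cells are in series, so the same 3.348 mol of electrons passes through the second cell.
2 Cl⁻ → Cl₂ + 2 e⁻ — 2 mol e⁻ per mol Cl₂, so n(Cl₂) = 3.348/2 = 1.674 mol.
V = nRT/P = (1.674 × 8.314 × 289) / (107 × 10³) = 0.0376 m³ = 37.6 L.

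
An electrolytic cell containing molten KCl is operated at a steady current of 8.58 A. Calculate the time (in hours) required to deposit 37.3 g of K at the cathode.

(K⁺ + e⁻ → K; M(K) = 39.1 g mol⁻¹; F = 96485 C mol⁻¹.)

2.98 h

n(K) = m/M = 37.3 / 39.1 = 0.9540 mol.
Each K atom requires 1 electron, so n(e⁻) = 1 × 0.9540 = 0.9540 mol.
Q = n(e⁻)·F = 0.9540 × 96485 = 92040 C.
t = Q/I = 92040 / 8.580 A = 10730 s = 2.98 h.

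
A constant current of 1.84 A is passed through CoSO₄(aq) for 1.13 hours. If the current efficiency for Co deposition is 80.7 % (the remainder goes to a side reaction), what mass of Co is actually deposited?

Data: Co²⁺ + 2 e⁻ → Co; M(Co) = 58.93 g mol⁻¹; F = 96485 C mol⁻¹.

1.84 g

Q = I·t = 1.840 × 4068.0 = 7485 C.
n(e⁻) = 7485/96485 = 0.07758 mol; theoretically n(Co) = 0.07758/2 = 0.03879 mol, m_theo = 2.286 g.
At 80.7 % efficiency, m_actual = 0.807 × 2.286 = 1.84 g.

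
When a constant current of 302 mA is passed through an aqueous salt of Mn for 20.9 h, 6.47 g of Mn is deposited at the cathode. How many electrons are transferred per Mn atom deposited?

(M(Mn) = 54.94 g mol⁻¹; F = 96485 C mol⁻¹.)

2

Q = I·t = 0.3020 A × 75240 s = 22720 C, so n(e⁻) = 22720/96485 = 0.2355 mol.
n(Mn) deposited = 6.47 / 54.94 = 0.1178 mol.
Electrons per atom = n(e⁻)/n(Mn) = 0.2355 / 0.1178 = 2.00 ≈ 2, so the ion is Mn²⁺.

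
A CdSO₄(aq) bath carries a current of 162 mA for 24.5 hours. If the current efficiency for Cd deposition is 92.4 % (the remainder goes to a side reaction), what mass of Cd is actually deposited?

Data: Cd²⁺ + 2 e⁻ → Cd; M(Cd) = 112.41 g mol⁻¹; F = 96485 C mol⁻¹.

7.69 g

Q = I·t = 0.1620 × 88200 = 14290 C.
n(e⁻) = 14290/96485 = 0.1481 mol; theoretically n(Cd) = 0.1481/2 = 0.07404 mol, m_theo = 8.323 g.
At 92.4 % efficiency, m_actual = 0.924 × 8.323 = 7.69 g.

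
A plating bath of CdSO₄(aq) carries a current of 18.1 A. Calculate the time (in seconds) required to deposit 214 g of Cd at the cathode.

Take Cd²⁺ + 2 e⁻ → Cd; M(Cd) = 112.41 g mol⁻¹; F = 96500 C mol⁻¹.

n(Cd) = m/M = 214 / 112.41 = 1.904 mol.
Each Cd atom requires 2 electrons, so n(e⁻) = 2 × 1.904 = 3.807 mol.
Q = n(e⁻)·F = 3.807 × 96500 = 367400 C.
t = Q/I = 367400 / 18.10 A = 20300 s.

20300 s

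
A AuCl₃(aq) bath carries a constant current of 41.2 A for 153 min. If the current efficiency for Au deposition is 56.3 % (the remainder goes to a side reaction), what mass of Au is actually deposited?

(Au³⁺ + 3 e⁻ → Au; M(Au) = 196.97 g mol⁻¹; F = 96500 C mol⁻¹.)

145 g

Q = I·t = 41.20 × 9180.0 = 378200 C.
n(e⁻) = 378200/96500 = 3.919 mol; theoretically n(Au) = 3.919/3 = 1.306 mol, m_theo = 257.3 g.
At 56.3 % efficiency, m_actual = 0.563 × 257.3 = 145 g.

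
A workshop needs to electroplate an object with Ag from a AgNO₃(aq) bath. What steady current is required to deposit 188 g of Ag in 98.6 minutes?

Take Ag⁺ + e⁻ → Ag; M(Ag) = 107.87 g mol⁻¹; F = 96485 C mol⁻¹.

28.4 A

n(Ag) = 188 / 107.87 = 1.743 mol.
n(e⁻) = 1 × 1.743 = 1.743 mol.
Q = n(e⁻)·F = 1.743 × 96485 = 168200 C.
I = Q/t = 168200 / 5916.0 s = 28.4 A.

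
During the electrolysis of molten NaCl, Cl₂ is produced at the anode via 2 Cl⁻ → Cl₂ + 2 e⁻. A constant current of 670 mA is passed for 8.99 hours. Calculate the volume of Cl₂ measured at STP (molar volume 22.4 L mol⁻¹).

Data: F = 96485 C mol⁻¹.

Q = I·t = 0.6700 A × 32364 s = 21680 C.
n(e⁻) = Q/F = 21680 / 96485 = 0.2247 mol.
2 electrons are transferred per Cl₂ molecule, so n(Cl₂) = 0.2247 / 2 = 0.1124 mol.
V = n × V_m = 0.1124 × 22.4 = 2.52 L.

2.52 L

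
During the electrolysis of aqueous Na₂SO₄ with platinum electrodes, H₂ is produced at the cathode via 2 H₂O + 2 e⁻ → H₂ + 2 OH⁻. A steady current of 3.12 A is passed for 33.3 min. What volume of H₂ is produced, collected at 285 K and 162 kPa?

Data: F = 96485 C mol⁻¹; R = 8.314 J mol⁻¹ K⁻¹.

0.472 L

Q = I·t = 3.120 A × 1998.0 s = 6234 C.
n(e⁻) = Q/F = 6234 / 96485 = 0.06461 mol.
2 electrons are transferred per H₂ molecule, so n(H₂) = 0.06461 / 2 = 0.03230 mol.
V = nRT/P = (0.03230 × 8.314 × 285) / (162 × 10³ Pa) = 4.72 × 10⁻⁴ m³ = 0.472 L.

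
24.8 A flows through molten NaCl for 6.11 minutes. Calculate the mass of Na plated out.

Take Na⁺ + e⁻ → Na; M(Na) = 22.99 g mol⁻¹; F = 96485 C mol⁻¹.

2.17 g

Q = I·t = 24.80 A × 366.60 s = 9092 C.
n(e⁻) = Q/F = 9092 / 96485 = 0.09423 mol.
Na⁺ + e⁻ → Na, so n(Na) = n(e⁻)/1 = 0.09423 mol.
m = n·M = 0.09423 × 22.99 = 2.17 g.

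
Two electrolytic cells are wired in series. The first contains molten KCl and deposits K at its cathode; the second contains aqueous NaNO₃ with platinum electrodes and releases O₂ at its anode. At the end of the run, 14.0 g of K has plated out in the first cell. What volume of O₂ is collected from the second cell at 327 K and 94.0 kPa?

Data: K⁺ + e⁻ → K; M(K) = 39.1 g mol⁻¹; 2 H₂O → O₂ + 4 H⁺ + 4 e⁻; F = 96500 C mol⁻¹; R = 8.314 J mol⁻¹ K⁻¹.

n(K) = 14.0 / 39.1 = 0.3581 mol, so n(e⁻) = 1 × 0.3581 = 0.3581 mol.
The cells are in series, so the same 0.3581 mol of electrons passes through the second cell.
2 H₂O → O₂ + 4 H⁺ + 4 e⁻ — 4 mol e⁻ per mol O₂, so n(O₂) = 0.3581/4 = 0.08951 mol.
V = nRT/P = (0.08951 × 8.314 × 327) / (94.0 × 10³) = 0.00259 m³ = 2.59 L.

2.59 L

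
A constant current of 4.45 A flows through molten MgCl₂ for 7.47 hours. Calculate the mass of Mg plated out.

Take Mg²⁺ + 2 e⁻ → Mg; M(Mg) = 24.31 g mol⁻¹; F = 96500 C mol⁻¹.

Q = I·t = 4.450 A × 26892 s = 119700 C.
n(e⁻) = Q/F = 119700 / 96500 = 1.240 mol.
Mg²⁺ + 2 e⁻ → Mg, so n(Mg) = n(e⁻)/2 = 0.6200 mol.
m = n·M = 0.6200 × 24.31 = 15.1 g.

15.1 g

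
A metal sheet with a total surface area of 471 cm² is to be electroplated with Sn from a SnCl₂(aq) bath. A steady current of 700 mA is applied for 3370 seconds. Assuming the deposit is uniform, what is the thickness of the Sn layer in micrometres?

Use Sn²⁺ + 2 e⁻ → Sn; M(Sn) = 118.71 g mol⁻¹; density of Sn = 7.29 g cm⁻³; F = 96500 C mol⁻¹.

4.23 μm

Q = I·t = 0.7000 × 3370.0 = 2359 C; n(e⁻) = 0.02445 mol.
n(Sn) = n(e⁻)/2 = 0.01222 mol, so m = 0.01222 × 118.71 = 1.451 g.
Volume = m/ρ = 1.451 / 7.29 = 0.1990 cm³.
Thickness = V/A = 0.1990 / 471 = 4.23 × 10⁻⁴ cm = 4.23 μm.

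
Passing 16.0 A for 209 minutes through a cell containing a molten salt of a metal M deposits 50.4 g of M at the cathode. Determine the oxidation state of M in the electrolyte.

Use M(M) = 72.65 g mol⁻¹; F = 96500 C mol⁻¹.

Q = I·t = 16.00 A × 12540 s = 200600 C, so n(e⁻) = 200600/96500 = 2.079 mol.
n(M) deposited = 50.4 / 72.65 = 0.6937 mol.
Electrons per atom = n(e⁻)/n(M) = 2.079 / 0.6937 = 3.00 ≈ 3, so the ion is M³⁺.

+3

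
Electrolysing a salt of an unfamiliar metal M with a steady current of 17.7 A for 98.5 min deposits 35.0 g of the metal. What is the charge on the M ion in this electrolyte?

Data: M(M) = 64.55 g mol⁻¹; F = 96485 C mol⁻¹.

+2

Q = I·t = 17.70 A × 5910.0 s = 104600 C, so n(e⁻) = 104600/96485 = 1.084 mol.
n(M) deposited = 35.0 / 64.55 = 0.5422 mol.
Electrons per atom = n(e⁻)/n(M) = 1.084 / 0.5422 = 2.00 ≈ 2, so the ion is M²⁺.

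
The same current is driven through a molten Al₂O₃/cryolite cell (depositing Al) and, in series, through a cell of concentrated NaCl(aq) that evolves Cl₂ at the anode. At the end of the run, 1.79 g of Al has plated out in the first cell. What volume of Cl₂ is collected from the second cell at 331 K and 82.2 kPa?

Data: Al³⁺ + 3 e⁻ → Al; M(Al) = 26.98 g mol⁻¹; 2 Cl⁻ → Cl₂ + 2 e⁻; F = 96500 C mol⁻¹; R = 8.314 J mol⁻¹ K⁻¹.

n(Al) = 1.79 / 26.98 = 0.06635 mol, so n(e⁻) = 3 × 0.06635 = 0.1990 mol.
The cells are in series, so the same 0.1990 mol of electrons passes through the second cell.
2 Cl⁻ → Cl₂ + 2 e⁻ — 2 mol e⁻ per mol Cl₂, so n(Cl₂) = 0.1990/2 = 0.09952 mol.
V = nRT/P = (0.09952 × 8.314 × 331) / (82.2 × 10³) = 0.00333 m³ = 3.33 L.

3.33 L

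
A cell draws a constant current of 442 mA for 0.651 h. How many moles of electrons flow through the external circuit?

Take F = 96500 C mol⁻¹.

0.0107 mol

Q = I·t = 0.4420 A × 2343.6 s = 1036 C.
n(e⁻) = Q/F = 1036 / 96500 = 0.0107 mol.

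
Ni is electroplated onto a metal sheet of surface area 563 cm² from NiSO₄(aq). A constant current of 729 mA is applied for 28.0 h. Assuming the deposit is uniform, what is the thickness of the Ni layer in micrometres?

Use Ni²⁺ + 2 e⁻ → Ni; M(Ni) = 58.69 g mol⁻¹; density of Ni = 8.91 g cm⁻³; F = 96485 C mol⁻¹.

Q = I·t = 0.7290 × 100800 = 73480 C; n(e⁻) = 0.7616 mol.
n(Ni) = n(e⁻)/2 = 0.3808 mol, so m = 0.3808 × 58.69 = 22.35 g.
Volume = m/ρ = 22.35 / 8.91 = 2.508 cm³.
Thickness = V/A = 2.508 / 563 = 0.00446 cm = 44.6 μm.

44.6 μm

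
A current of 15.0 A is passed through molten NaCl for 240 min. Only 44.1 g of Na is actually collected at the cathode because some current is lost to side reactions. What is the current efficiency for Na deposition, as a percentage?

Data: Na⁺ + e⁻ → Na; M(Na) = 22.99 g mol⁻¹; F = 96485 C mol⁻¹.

85.7 %

Q = I·t = 15.00 × 14400 = 216000 C; n(e⁻) = 216000/96485 = 2.239 mol.
Theoretical n(Na) = n(e⁻)/1 = 2.239 mol, i.e. m_theo = 2.239 × 22.99 = 51.47 g.
Efficiency = m_actual / m_theo = 44.1 / 51.47 = 85.7 %.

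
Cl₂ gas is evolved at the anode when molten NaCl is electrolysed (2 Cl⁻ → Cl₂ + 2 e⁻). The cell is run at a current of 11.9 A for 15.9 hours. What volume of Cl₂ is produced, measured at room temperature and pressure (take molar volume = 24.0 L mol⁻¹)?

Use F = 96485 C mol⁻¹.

84.7 L

Q = I·t = 11.90 A × 57240 s = 681200 C.
n(e⁻) = Q/F = 681200 / 96485 = 7.060 mol.
2 electrons are transferred per Cl₂ molecule, so n(Cl₂) = 7.060 / 2 = 3.530 mol.
V = n × V_m = 3.530 × 24.0 = 84.7 L.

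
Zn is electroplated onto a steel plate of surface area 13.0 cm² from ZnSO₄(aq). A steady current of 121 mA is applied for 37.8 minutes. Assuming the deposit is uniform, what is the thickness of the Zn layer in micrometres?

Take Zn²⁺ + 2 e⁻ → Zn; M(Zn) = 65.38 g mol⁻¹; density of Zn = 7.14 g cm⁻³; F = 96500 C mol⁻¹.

10.0 μm

Q = I·t = 0.1210 × 2268.0 = 274.4 C; n(e⁻) = 0.002844 mol.
n(Zn) = n(e⁻)/2 = 0.001422 mol, so m = 0.001422 × 65.38 = 0.09296 g.
Volume = m/ρ = 0.09296 / 7.14 = 0.01302 cm³.
Thickness = V/A = 0.01302 / 13.0 = 0.00100 cm = 10.0 μm.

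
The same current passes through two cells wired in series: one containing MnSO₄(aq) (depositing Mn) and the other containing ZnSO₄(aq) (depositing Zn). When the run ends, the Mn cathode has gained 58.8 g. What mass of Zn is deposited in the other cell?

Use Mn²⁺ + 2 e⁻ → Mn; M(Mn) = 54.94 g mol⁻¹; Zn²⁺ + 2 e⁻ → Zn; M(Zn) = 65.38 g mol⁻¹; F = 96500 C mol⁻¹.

70.0 g

n(Mn) = 58.8 / 54.94 = 1.070 mol.
Since Mn²⁺ + 2 e⁻ → Mn, n(e⁻) passed = 2 × 1.070 = 2.141 mol.
Cells in series carry the same charge, so the same 2.141 mol of electrons passes through cell 2.
Zn²⁺ + 2 e⁻ → Zn, so n(Zn) = 2.141 / 2 = 1.070 mol.
m(Zn) = 1.070 × 65.38 = 70.0 g.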